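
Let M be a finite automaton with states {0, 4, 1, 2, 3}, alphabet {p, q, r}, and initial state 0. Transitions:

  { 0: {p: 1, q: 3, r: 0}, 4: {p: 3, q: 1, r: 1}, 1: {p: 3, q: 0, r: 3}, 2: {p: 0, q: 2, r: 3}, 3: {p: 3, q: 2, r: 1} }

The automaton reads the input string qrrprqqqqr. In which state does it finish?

start at 0
read 'q': 0 → 3
read 'r': 3 → 1
read 'r': 1 → 3
read 'p': 3 → 3
read 'r': 3 → 1
read 'q': 1 → 0
read 'q': 0 → 3
read 'q': 3 → 2
read 'q': 2 → 2
read 'r': 2 → 3

3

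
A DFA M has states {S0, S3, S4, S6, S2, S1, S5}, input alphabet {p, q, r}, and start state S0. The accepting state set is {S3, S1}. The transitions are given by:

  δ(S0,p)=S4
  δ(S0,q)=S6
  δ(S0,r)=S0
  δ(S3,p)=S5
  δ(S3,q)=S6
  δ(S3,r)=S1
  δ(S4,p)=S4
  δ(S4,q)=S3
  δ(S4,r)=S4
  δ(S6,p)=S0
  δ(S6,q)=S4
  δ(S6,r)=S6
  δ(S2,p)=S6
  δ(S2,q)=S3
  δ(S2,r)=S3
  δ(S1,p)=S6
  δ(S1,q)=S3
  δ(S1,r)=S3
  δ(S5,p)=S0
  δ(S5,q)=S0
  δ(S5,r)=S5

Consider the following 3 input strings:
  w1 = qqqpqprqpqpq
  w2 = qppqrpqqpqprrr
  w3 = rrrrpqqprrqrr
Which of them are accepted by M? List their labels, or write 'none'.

w1

w1: Trace: S0 -q-> S6 -q-> S4 -q-> S3 -p-> S5 -q-> S0 -p-> S4 -r-> S4 -q-> S3 -p-> S5 -q-> S0 -p-> S4 -q-> S3  → end S3, accepted
w2: Trace: S0 -q-> S6 -p-> S0 -p-> S4 -q-> S3 -r-> S1 -p-> S6 -q-> S4 -q-> S3 -p-> S5 -q-> S0 -p-> S4 -r-> S4 -r-> S4 -r-> S4  → end S4, rejected
w3: Trace: S0 -r-> S0 -r-> S0 -r-> S0 -r-> S0 -p-> S4 -q-> S3 -q-> S6 -p-> S0 -r-> S0 -r-> S0 -q-> S6 -r-> S6 -r-> S6  → end S6, rejected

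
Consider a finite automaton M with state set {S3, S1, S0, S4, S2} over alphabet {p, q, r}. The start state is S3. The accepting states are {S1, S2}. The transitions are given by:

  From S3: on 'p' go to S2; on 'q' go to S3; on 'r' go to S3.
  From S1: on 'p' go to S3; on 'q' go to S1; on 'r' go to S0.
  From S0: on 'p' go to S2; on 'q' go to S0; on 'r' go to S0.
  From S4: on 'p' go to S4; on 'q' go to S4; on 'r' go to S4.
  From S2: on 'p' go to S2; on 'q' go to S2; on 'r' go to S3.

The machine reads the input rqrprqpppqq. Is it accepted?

Yes

Trace: S3 -r-> S3 -q-> S3 -r-> S3 -p-> S2 -r-> S3 -q-> S3 -p-> S2 -p-> S2 -p-> S2 -q-> S2 -q-> S2
End state S2 is accepting.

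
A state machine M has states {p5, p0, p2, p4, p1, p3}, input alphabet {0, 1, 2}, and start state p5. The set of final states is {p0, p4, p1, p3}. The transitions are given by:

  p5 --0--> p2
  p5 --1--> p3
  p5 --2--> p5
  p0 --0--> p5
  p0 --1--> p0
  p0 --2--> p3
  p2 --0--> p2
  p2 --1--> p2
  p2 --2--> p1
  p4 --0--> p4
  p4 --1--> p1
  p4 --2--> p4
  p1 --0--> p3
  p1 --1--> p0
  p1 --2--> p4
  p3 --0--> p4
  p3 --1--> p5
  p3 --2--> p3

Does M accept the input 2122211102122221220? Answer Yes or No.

Trace: p5 -2-> p5 -1-> p3 -2-> p3 -2-> p3 -2-> p3 -1-> p5 -1-> p3 -1-> p5 -0-> p2 -2-> p1 -1-> p0 -2-> p3 -2-> p3 -2-> p3 -2-> p3 -1-> p5 -2-> p5 -2-> p5 -0-> p2
End state p2 is not accepting.

No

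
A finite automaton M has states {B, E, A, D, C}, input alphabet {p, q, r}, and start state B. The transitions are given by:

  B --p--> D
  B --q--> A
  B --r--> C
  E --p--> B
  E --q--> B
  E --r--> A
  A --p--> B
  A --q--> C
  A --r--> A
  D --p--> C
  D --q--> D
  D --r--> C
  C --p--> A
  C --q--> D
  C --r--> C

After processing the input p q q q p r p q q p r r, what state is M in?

Trace: B -p-> D -q-> D -q-> D -q-> D -p-> C -r-> C -p-> A -q-> C -q-> D -p-> C -r-> C -r-> C

C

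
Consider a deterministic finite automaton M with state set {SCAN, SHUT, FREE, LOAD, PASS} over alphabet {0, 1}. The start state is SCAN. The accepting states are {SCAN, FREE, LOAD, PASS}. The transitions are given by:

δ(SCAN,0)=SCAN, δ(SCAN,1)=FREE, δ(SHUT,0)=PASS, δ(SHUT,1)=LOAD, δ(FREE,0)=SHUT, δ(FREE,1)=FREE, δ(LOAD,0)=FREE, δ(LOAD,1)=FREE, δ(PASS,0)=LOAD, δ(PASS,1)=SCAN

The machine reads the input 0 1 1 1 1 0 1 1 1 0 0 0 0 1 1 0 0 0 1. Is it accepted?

Yes

start at SCAN
read '0': SCAN → SCAN
read '1': SCAN → FREE
read '1': FREE → FREE
read '1': FREE → FREE
read '1': FREE → FREE
read '0': FREE → SHUT
read '1': SHUT → LOAD
read '1': LOAD → FREE
read '1': FREE → FREE
read '0': FREE → SHUT
read '0': SHUT → PASS
read '0': PASS → LOAD
read '0': LOAD → FREE
read '1': FREE → FREE
read '1': FREE → FREE
read '0': FREE → SHUT
read '0': SHUT → PASS
read '0': PASS → LOAD
read '1': LOAD → FREE
End state FREE is accepting.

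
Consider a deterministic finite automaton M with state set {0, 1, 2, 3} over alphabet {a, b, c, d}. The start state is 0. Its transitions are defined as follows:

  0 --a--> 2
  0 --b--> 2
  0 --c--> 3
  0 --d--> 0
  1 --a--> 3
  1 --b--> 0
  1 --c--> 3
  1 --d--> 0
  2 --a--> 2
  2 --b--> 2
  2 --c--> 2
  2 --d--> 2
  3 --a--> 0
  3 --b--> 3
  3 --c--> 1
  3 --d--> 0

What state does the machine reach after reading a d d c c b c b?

2

Trace: 0 -a-> 2 -d-> 2 -d-> 2 -c-> 2 -c-> 2 -b-> 2 -c-> 2 -b-> 2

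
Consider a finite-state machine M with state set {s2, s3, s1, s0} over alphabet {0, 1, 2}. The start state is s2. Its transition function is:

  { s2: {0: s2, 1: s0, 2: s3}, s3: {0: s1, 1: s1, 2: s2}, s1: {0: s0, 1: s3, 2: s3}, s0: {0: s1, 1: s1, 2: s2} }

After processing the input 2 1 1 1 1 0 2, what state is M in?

s3

start at s2
read '2': s2 → s3
read '1': s3 → s1
read '1': s1 → s3
read '1': s3 → s1
read '1': s1 → s3
read '0': s3 → s1
read '2': s1 → s3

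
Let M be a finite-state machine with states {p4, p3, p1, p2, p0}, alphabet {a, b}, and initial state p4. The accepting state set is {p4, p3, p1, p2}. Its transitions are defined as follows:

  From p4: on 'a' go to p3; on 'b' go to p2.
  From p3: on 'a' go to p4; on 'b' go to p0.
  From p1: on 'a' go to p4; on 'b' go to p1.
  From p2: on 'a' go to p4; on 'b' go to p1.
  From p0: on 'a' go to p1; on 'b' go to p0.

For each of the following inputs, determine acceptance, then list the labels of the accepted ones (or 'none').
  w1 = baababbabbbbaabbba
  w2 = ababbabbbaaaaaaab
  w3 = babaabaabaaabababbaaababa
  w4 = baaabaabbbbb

w1, w2, w3

w1: Trace: p4 -b-> p2 -a-> p4 -a-> p3 -b-> p0 -a-> p1 -b-> p1 -b-> p1 -a-> p4 -b-> p2 -b-> p1 -b-> p1 -b-> p1 -a-> p4 -a-> p3 -b-> p0 -b-> p0 -b-> p0 -a-> p1  → end p1, accepted
w2: Trace: p4 -a-> p3 -b-> p0 -a-> p1 -b-> p1 -b-> p1 -a-> p4 -b-> p2 -b-> p1 -b-> p1 -a-> p4 -a-> p3 -a-> p4 -a-> p3 -a-> p4 -a-> p3 -a-> p4 -b-> p2  → end p2, accepted
w3: Trace: p4 -b-> p2 -a-> p4 -b-> p2 -a-> p4 -a-> p3 -b-> p0 -a-> p1 -a-> p4 -b-> p2 -a-> p4 -a-> p3 -a-> p4 -b-> p2 -a-> p4 -b-> p2 -a-> p4 -b-> p2 -b-> p1 -a-> p4 -a-> p3 -a-> p4 -b-> p2 -a-> p4 -b-> p2 -a-> p4  → end p4, accepted
w4: Trace: p4 -b-> p2 -a-> p4 -a-> p3 -a-> p4 -b-> p2 -a-> p4 -a-> p3 -b-> p0 -b-> p0 -b-> p0 -b-> p0 -b-> p0  → end p0, rejected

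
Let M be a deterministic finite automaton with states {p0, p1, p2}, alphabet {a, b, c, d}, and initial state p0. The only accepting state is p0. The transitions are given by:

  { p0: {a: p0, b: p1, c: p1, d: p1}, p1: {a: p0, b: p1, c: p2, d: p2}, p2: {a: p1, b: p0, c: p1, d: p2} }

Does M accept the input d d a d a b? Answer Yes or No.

No

Trace: p0 -d-> p1 -d-> p2 -a-> p1 -d-> p2 -a-> p1 -b-> p1
End state p1 is not accepting.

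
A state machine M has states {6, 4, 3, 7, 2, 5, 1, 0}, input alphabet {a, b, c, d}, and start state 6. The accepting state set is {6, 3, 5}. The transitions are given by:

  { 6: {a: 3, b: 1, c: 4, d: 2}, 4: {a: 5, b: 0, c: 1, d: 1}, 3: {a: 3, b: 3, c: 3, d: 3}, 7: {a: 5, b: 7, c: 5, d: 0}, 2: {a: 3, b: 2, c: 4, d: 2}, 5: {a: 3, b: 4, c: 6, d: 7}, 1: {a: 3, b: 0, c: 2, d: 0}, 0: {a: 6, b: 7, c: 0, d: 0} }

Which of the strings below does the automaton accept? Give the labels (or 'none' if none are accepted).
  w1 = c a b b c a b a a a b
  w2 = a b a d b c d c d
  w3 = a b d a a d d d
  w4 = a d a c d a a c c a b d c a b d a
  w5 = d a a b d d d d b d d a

w1, w2, w3, w4, w5

w1: Trace: 6 -c-> 4 -a-> 5 -b-> 4 -b-> 0 -c-> 0 -a-> 6 -b-> 1 -a-> 3 -a-> 3 -a-> 3 -b-> 3  → end 3, accepted
w2: Trace: 6 -a-> 3 -b-> 3 -a-> 3 -d-> 3 -b-> 3 -c-> 3 -d-> 3 -c-> 3 -d-> 3  → end 3, accepted
w3: Trace: 6 -a-> 3 -b-> 3 -d-> 3 -a-> 3 -a-> 3 -d-> 3 -d-> 3 -d-> 3  → end 3, accepted
w4: Trace: 6 -a-> 3 -d-> 3 -a-> 3 -c-> 3 -d-> 3 -a-> 3 -a-> 3 -c-> 3 -c-> 3 -a-> 3 -b-> 3 -d-> 3 -c-> 3 -a-> 3 -b-> 3 -d-> 3 -a-> 3  → end 3, accepted
w5: Trace: 6 -d-> 2 -a-> 3 -a-> 3 -b-> 3 -d-> 3 -d-> 3 -d-> 3 -d-> 3 -b-> 3 -d-> 3 -d-> 3 -a-> 3  → end 3, accepted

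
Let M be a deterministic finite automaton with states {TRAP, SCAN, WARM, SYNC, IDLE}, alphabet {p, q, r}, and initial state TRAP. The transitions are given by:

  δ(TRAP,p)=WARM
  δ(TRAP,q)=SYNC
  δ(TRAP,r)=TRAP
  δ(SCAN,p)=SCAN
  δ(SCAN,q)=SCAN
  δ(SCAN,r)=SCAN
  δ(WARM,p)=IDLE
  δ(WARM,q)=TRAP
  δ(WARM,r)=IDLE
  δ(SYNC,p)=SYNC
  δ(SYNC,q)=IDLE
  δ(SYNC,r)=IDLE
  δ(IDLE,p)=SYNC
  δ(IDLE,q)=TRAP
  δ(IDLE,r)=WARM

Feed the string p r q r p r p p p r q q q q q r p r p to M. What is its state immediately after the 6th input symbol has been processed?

TRAP → WARM → IDLE → TRAP → TRAP → WARM → IDLE
After 6 symbols: IDLE.

IDLE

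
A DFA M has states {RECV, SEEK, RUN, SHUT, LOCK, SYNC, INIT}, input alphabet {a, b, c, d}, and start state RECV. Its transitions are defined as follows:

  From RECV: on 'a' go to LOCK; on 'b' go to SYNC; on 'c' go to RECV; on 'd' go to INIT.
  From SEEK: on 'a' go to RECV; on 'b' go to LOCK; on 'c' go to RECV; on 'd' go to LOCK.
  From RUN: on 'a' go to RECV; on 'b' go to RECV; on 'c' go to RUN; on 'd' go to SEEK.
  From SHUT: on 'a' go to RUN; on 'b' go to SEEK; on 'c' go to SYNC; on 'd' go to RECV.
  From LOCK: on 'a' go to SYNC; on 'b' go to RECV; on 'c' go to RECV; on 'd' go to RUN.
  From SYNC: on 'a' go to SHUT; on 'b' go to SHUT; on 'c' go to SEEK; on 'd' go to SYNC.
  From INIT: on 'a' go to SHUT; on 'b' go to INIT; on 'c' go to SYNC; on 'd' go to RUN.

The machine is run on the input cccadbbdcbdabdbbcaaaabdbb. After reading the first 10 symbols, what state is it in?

LOCK

Trace: RECV -c-> RECV -c-> RECV -c-> RECV -a-> LOCK -d-> RUN -b-> RECV -b-> SYNC -d-> SYNC -c-> SEEK -b-> LOCK
After 10 symbols: LOCK.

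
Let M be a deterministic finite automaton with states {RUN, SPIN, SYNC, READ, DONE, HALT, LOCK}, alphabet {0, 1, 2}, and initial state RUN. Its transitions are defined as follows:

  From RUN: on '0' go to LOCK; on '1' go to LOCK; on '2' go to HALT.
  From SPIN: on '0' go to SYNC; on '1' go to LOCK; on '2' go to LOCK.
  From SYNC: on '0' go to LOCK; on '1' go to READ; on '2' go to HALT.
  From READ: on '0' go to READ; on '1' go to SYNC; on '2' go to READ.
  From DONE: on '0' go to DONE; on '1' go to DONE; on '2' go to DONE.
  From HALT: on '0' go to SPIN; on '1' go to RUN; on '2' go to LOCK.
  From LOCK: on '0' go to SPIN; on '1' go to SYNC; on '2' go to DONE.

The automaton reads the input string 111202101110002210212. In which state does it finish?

DONE

start at RUN
read '1': RUN → LOCK
read '1': LOCK → SYNC
read '1': SYNC → READ
read '2': READ → READ
read '0': READ → READ
read '2': READ → READ
read '1': READ → SYNC
read '0': SYNC → LOCK
read '1': LOCK → SYNC
read '1': SYNC → READ
read '1': READ → SYNC
read '0': SYNC → LOCK
read '0': LOCK → SPIN
read '0': SPIN → SYNC
read '2': SYNC → HALT
read '2': HALT → LOCK
read '1': LOCK → SYNC
read '0': SYNC → LOCK
read '2': LOCK → DONE
read '1': DONE → DONE
read '2': DONE → DONE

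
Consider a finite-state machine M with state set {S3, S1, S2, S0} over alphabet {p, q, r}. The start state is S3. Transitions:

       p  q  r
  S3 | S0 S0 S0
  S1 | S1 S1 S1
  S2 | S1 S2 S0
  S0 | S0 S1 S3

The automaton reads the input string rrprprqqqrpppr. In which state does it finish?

start at S3
read 'r': S3 → S0
read 'r': S0 → S3
read 'p': S3 → S0
read 'r': S0 → S3
read 'p': S3 → S0
read 'r': S0 → S3
read 'q': S3 → S0
read 'q': S0 → S1
read 'q': S1 → S1
read 'r': S1 → S1
read 'p': S1 → S1
read 'p': S1 → S1
read 'p': S1 → S1
read 'r': S1 → S1

S1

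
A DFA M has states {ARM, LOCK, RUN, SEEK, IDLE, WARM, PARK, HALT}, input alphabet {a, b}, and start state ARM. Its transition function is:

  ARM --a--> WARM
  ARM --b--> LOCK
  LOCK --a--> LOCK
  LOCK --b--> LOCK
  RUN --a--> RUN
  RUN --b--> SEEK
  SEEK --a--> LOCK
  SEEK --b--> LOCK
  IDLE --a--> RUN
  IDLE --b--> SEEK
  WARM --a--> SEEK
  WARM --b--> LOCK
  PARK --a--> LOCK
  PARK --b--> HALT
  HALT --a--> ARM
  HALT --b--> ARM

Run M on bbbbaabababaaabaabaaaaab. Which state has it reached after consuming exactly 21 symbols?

LOCK

ARM → LOCK → LOCK → LOCK → LOCK → LOCK → LOCK → LOCK → LOCK → LOCK → LOCK → LOCK → LOCK → LOCK → LOCK → LOCK → LOCK → LOCK → LOCK → LOCK → LOCK → LOCK
After 21 symbols: LOCK.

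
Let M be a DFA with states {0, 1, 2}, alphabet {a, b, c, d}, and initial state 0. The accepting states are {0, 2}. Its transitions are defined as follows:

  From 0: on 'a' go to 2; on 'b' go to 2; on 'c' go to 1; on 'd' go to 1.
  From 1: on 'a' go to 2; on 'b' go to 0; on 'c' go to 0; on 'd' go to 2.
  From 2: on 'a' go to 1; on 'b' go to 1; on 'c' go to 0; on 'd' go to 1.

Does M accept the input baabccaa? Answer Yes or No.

No

Trace: 0 -b-> 2 -a-> 1 -a-> 2 -b-> 1 -c-> 0 -c-> 1 -a-> 2 -a-> 1
End state 1 is not accepting.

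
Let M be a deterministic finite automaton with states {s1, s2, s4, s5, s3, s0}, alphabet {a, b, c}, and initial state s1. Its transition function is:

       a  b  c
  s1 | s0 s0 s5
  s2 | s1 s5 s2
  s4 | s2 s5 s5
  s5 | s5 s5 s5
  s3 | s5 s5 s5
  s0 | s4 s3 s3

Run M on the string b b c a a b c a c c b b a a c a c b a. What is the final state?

s5

Trace: s1 -b-> s0 -b-> s3 -c-> s5 -a-> s5 -a-> s5 -b-> s5 -c-> s5 -a-> s5 -c-> s5 -c-> s5 -b-> s5 -b-> s5 -a-> s5 -a-> s5 -c-> s5 -a-> s5 -c-> s5 -b-> s5 -a-> s5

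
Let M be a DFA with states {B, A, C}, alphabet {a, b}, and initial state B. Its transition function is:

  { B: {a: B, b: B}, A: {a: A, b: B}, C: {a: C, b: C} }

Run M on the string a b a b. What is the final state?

Trace: B -a-> B -b-> B -a-> B -b-> B

B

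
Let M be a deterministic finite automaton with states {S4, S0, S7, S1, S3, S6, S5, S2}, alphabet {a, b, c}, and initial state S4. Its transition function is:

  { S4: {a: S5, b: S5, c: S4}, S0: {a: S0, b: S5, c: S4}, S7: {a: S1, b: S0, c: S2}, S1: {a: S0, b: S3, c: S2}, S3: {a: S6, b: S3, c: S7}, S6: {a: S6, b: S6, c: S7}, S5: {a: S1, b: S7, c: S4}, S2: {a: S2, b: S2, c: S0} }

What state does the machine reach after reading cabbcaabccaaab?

S2

Trace: S4 -c-> S4 -a-> S5 -b-> S7 -b-> S0 -c-> S4 -a-> S5 -a-> S1 -b-> S3 -c-> S7 -c-> S2 -a-> S2 -a-> S2 -a-> S2 -b-> S2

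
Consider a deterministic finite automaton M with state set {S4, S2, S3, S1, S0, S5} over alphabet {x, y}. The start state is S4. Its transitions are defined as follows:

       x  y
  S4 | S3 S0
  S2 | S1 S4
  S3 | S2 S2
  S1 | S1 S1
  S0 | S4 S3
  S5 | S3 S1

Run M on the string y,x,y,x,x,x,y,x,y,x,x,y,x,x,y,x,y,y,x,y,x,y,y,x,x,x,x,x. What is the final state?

S1

Trace: S4 -y-> S0 -x-> S4 -y-> S0 -x-> S4 -x-> S3 -x-> S2 -y-> S4 -x-> S3 -y-> S2 -x-> S1 -x-> S1 -y-> S1 -x-> S1 -x-> S1 -y-> S1 -x-> S1 -y-> S1 -y-> S1 -x-> S1 -y-> S1 -x-> S1 -y-> S1 -y-> S1 -x-> S1 -x-> S1 -x-> S1 -x-> S1 -x-> S1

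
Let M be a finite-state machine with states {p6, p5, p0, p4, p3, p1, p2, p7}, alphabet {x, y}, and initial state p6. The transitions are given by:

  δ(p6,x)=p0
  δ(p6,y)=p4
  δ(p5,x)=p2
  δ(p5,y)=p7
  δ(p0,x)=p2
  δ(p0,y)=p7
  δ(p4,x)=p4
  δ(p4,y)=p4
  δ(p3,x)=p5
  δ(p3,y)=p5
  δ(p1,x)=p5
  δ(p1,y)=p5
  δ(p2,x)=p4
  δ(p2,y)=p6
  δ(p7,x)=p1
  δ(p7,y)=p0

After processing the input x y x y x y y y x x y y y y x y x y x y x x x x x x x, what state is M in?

p4

Trace: p6 -x-> p0 -y-> p7 -x-> p1 -y-> p5 -x-> p2 -y-> p6 -y-> p4 -y-> p4 -x-> p4 -x-> p4 -y-> p4 -y-> p4 -y-> p4 -y-> p4 -x-> p4 -y-> p4 -x-> p4 -y-> p4 -x-> p4 -y-> p4 -x-> p4 -x-> p4 -x-> p4 -x-> p4 -x-> p4 -x-> p4 -x-> p4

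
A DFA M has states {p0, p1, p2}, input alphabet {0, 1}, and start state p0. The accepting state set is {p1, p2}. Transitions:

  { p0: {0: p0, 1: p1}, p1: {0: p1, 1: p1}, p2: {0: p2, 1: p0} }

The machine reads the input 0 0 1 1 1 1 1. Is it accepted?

Yes

p0 → p0 → p0 → p1 → p1 → p1 → p1 → p1
End state p1 is accepting.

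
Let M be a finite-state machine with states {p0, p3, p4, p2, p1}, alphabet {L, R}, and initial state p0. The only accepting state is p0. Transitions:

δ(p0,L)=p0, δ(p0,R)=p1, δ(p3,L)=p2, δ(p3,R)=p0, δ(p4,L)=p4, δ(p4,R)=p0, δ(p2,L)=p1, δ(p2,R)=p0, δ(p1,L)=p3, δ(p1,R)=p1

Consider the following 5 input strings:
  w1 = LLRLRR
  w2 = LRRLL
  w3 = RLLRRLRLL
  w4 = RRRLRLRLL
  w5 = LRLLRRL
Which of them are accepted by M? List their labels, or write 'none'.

w1:
  start at p0
  read 'L': p0 → p0
  read 'L': p0 → p0
  read 'R': p0 → p1
  read 'L': p1 → p3
  read 'R': p3 → p0
  read 'R': p0 → p1
  end p1, rejected
w2:
  start at p0
  read 'L': p0 → p0
  read 'R': p0 → p1
  read 'R': p1 → p1
  read 'L': p1 → p3
  read 'L': p3 → p2
  end p2, rejected
w3:
  start at p0
  read 'R': p0 → p1
  read 'L': p1 → p3
  read 'L': p3 → p2
  read 'R': p2 → p0
  read 'R': p0 → p1
  read 'L': p1 → p3
  read 'R': p3 → p0
  read 'L': p0 → p0
  read 'L': p0 → p0
  end p0, accepted
w4:
  start at p0
  read 'R': p0 → p1
  read 'R': p1 → p1
  read 'R': p1 → p1
  read 'L': p1 → p3
  read 'R': p3 → p0
  read 'L': p0 → p0
  read 'R': p0 → p1
  read 'L': p1 → p3
  read 'L': p3 → p2
  end p2, rejected
w5:
  start at p0
  read 'L': p0 → p0
  read 'R': p0 → p1
  read 'L': p1 → p3
  read 'L': p3 → p2
  read 'R': p2 → p0
  read 'R': p0 → p1
  read 'L': p1 → p3
  end p3, rejected

w3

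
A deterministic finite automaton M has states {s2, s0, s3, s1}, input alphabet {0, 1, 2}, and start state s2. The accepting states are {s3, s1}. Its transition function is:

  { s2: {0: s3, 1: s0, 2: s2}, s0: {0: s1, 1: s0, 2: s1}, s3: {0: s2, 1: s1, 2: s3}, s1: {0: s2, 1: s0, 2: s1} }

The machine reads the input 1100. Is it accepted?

No

Trace: s2 -1-> s0 -1-> s0 -0-> s1 -0-> s2
End state s2 is not accepting.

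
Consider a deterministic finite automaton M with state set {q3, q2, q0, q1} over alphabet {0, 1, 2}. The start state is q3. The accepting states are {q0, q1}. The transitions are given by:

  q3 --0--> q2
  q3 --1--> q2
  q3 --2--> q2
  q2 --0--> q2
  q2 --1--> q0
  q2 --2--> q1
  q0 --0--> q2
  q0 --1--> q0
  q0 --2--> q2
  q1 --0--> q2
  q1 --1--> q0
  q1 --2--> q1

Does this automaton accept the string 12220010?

No

start at q3
read '1': q3 → q2
read '2': q2 → q1
read '2': q1 → q1
read '2': q1 → q1
read '0': q1 → q2
read '0': q2 → q2
read '1': q2 → q0
read '0': q0 → q2
End state q2 is not accepting.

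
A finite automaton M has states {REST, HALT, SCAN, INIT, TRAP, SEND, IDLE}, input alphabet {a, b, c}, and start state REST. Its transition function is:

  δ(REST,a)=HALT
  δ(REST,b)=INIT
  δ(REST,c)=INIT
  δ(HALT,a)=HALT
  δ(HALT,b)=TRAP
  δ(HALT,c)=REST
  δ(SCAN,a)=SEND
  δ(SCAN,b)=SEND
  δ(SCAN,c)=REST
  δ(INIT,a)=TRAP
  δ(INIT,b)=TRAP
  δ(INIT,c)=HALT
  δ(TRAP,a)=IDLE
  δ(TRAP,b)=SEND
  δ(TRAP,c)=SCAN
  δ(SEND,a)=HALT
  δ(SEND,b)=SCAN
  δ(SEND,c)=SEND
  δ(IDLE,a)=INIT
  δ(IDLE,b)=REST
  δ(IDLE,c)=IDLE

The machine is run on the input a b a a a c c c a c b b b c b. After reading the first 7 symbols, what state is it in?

Trace: REST -a-> HALT -b-> TRAP -a-> IDLE -a-> INIT -a-> TRAP -c-> SCAN -c-> REST
After 7 symbols: REST.

REST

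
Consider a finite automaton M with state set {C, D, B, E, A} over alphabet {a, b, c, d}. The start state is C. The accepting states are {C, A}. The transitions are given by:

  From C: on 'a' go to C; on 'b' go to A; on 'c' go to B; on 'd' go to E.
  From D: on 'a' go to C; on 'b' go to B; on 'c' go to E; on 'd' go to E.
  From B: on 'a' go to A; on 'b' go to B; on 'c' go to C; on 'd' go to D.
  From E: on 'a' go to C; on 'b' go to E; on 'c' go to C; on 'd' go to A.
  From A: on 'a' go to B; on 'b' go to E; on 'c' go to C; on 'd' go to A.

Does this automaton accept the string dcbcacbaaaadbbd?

No

C → E → C → A → C → C → B → B → A → B → A → B → D → B → B → D
End state D is not accepting.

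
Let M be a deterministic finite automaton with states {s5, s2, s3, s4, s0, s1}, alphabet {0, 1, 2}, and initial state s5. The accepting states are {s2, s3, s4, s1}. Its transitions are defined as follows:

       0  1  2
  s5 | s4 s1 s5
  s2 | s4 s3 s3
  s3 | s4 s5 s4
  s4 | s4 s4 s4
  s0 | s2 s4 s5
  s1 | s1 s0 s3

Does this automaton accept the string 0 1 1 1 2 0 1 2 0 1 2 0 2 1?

Yes

s5 → s4 → s4 → s4 → s4 → s4 → s4 → s4 → s4 → s4 → s4 → s4 → s4 → s4 → s4
End state s4 is accepting.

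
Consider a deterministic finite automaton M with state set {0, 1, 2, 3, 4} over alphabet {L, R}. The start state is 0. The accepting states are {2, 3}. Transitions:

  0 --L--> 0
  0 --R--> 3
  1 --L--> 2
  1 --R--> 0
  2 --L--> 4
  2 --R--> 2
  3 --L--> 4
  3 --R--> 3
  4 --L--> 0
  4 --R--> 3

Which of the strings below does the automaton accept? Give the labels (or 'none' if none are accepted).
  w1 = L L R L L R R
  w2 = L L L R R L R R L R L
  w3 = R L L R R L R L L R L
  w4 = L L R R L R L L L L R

w1, w4

w1: 0 → 0 → 0 → 3 → 4 → 0 → 3 → 3  → end 3, accepted
w2: 0 → 0 → 0 → 0 → 3 → 3 → 4 → 3 → 3 → 4 → 3 → 4  → end 4, rejected
w3: 0 → 3 → 4 → 0 → 3 → 3 → 4 → 3 → 4 → 0 → 3 → 4  → end 4, rejected
w4: 0 → 0 → 0 → 3 → 3 → 4 → 3 → 4 → 0 → 0 → 0 → 3  → end 3, accepted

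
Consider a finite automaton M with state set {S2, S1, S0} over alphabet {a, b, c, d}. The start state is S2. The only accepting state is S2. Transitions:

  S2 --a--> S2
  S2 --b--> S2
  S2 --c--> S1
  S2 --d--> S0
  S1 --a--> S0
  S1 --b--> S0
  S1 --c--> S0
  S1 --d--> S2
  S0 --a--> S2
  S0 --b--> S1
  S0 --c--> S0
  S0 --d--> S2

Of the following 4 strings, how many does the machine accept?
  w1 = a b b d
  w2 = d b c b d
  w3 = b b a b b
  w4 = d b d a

3

w1:
  start at S2
  read 'a': S2 → S2
  read 'b': S2 → S2
  read 'b': S2 → S2
  read 'd': S2 → S0
  end S0, rejected
w2:
  start at S2
  read 'd': S2 → S0
  read 'b': S0 → S1
  read 'c': S1 → S0
  read 'b': S0 → S1
  read 'd': S1 → S2
  end S2, accepted
w3:
  start at S2
  read 'b': S2 → S2
  read 'b': S2 → S2
  read 'a': S2 → S2
  read 'b': S2 → S2
  read 'b': S2 → S2
  end S2, accepted
w4:
  start at S2
  read 'd': S2 → S0
  read 'b': S0 → S1
  read 'd': S1 → S2
  read 'a': S2 → S2
  end S2, accepted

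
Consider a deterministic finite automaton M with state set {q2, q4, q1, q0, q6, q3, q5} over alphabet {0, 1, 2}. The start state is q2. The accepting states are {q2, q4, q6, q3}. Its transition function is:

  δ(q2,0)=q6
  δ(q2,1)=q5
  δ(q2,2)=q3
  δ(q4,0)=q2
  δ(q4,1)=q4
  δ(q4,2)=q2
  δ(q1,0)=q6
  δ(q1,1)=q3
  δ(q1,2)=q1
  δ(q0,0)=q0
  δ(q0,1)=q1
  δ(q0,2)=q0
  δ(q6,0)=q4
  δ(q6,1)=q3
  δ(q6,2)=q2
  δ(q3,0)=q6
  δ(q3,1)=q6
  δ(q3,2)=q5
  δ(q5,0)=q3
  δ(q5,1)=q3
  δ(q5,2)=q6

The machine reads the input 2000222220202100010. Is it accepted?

Yes

q2 → q3 → q6 → q4 → q2 → q3 → q5 → q6 → q2 → q3 → q6 → q2 → q6 → q2 → q5 → q3 → q6 → q4 → q4 → q2
End state q2 is accepting.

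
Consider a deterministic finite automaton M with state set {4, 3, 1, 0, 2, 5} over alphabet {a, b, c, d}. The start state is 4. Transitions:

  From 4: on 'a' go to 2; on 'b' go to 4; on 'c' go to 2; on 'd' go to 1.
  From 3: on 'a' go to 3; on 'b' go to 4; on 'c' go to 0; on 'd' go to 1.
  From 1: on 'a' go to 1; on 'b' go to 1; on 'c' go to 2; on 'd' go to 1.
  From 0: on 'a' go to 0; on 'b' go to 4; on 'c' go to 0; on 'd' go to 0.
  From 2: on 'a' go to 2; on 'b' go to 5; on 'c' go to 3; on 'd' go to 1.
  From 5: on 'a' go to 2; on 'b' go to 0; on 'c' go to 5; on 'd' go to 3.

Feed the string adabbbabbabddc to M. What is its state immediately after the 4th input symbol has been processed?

1

Trace: 4 -a-> 2 -d-> 1 -a-> 1 -b-> 1
After 4 symbols: 1.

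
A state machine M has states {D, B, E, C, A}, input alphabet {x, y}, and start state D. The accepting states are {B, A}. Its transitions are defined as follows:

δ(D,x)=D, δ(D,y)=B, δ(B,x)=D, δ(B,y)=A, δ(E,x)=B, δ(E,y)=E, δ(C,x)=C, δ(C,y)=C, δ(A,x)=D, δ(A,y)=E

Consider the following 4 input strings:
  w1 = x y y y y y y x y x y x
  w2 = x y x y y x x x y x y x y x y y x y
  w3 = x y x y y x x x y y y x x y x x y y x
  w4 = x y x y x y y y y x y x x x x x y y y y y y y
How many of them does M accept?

w1:
  start at D
  read 'x': D → D
  read 'y': D → B
  read 'y': B → A
  read 'y': A → E
  read 'y': E → E
  read 'y': E → E
  read 'y': E → E
  read 'x': E → B
  read 'y': B → A
  read 'x': A → D
  read 'y': D → B
  read 'x': B → D
  end D, rejected
w2:
  start at D
  read 'x': D → D
  read 'y': D → B
  read 'x': B → D
  read 'y': D → B
  read 'y': B → A
  read 'x': A → D
  read 'x': D → D
  read 'x': D → D
  read 'y': D → B
  read 'x': B → D
  read 'y': D → B
  read 'x': B → D
  read 'y': D → B
  read 'x': B → D
  read 'y': D → B
  read 'y': B → A
  read 'x': A → D
  read 'y': D → B
  end B, accepted
w3:
  start at D
  read 'x': D → D
  read 'y': D → B
  read 'x': B → D
  read 'y': D → B
  read 'y': B → A
  read 'x': A → D
  read 'x': D → D
  read 'x': D → D
  read 'y': D → B
  read 'y': B → A
  read 'y': A → E
  read 'x': E → B
  read 'x': B → D
  read 'y': D → B
  read 'x': B → D
  read 'x': D → D
  read 'y': D → B
  read 'y': B → A
  read 'x': A → D
  end D, rejected
w4:
  start at D
  read 'x': D → D
  read 'y': D → B
  read 'x': B → D
  read 'y': D → B
  read 'x': B → D
  read 'y': D → B
  read 'y': B → A
  read 'y': A → E
  read 'y': E → E
  read 'x': E → B
  read 'y': B → A
  read 'x': A → D
  read 'x': D → D
  read 'x': D → D
  read 'x': D → D
  read 'x': D → D
  read 'y': D → B
  read 'y': B → A
  read 'y': A → E
  read 'y': E → E
  read 'y': E → E
  read 'y': E → E
  read 'y': E → E
  end E, rejected

1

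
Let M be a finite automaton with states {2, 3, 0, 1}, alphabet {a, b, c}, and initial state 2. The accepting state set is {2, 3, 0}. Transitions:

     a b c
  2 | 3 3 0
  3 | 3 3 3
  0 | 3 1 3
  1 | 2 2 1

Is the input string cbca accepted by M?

Trace: 2 -c-> 0 -b-> 1 -c-> 1 -a-> 2
End state 2 is accepting.

Yes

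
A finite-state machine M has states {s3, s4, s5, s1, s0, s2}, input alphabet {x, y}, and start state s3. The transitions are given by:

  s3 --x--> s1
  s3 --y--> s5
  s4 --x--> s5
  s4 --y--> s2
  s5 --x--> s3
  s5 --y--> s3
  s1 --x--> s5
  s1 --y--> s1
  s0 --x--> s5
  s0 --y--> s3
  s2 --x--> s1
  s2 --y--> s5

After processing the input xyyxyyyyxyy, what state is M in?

s3

start at s3
read 'x': s3 → s1
read 'y': s1 → s1
read 'y': s1 → s1
read 'x': s1 → s5
read 'y': s5 → s3
read 'y': s3 → s5
read 'y': s5 → s3
read 'y': s3 → s5
read 'x': s5 → s3
read 'y': s3 → s5
read 'y': s5 → s3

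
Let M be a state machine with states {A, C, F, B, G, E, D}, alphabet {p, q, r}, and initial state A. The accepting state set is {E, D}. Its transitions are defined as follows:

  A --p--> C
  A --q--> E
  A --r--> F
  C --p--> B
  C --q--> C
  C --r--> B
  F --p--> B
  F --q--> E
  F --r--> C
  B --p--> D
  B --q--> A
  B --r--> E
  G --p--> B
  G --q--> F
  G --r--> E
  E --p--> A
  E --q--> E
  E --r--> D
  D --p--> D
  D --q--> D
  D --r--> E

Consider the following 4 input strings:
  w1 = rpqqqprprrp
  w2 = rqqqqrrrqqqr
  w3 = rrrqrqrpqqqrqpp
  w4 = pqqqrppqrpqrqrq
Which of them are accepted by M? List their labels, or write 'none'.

w1, w2, w4

w1: A → F → B → A → E → E → A → F → B → E → D → D  → end D, accepted
w2: A → F → E → E → E → E → D → E → D → D → D → D → E  → end E, accepted
w3: A → F → C → B → A → F → E → D → D → D → D → D → E → E → A → C  → end C, rejected
w4: A → C → C → C → C → B → D → D → D → E → A → E → D → D → E → E  → end E, accepted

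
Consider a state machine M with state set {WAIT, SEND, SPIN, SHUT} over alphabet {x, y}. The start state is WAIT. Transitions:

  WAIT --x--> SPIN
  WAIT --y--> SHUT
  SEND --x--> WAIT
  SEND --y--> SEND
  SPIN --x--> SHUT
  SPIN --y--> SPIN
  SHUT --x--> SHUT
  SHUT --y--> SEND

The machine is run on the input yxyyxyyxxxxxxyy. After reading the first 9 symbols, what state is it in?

SPIN

start at WAIT
read 'y': WAIT → SHUT
read 'x': SHUT → SHUT
read 'y': SHUT → SEND
read 'y': SEND → SEND
read 'x': SEND → WAIT
read 'y': WAIT → SHUT
read 'y': SHUT → SEND
read 'x': SEND → WAIT
read 'x': WAIT → SPIN
After 9 symbols: SPIN.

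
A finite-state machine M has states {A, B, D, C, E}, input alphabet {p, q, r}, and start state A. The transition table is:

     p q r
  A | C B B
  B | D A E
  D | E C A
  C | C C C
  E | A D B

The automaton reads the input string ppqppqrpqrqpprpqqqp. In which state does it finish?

C

start at A
read 'p': A → C
read 'p': C → C
read 'q': C → C
read 'p': C → C
read 'p': C → C
read 'q': C → C
read 'r': C → C
read 'p': C → C
read 'q': C → C
read 'r': C → C
read 'q': C → C
read 'p': C → C
read 'p': C → C
read 'r': C → C
read 'p': C → C
read 'q': C → C
read 'q': C → C
read 'q': C → C
read 'p': C → C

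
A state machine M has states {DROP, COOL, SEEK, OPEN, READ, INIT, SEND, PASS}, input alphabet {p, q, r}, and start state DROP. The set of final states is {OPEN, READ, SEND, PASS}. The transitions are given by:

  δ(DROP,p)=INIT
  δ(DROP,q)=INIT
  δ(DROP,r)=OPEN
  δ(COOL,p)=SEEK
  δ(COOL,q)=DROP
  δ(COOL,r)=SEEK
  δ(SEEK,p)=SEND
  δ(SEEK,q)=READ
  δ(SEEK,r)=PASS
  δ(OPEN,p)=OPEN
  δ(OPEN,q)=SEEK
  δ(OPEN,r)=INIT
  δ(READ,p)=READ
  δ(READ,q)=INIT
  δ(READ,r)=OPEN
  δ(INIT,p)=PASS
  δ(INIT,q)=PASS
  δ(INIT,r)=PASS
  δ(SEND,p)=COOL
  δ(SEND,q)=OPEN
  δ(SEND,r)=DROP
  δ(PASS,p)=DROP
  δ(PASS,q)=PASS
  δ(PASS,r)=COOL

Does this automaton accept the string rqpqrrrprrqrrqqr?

DROP → OPEN → SEEK → SEND → OPEN → INIT → PASS → COOL → SEEK → PASS → COOL → DROP → OPEN → INIT → PASS → PASS → COOL
End state COOL is not accepting.

No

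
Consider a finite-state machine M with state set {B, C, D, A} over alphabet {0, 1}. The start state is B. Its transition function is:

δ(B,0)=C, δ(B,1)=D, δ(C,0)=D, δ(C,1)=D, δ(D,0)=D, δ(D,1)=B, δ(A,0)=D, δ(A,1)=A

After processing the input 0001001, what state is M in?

B

B → C → D → D → B → C → D → B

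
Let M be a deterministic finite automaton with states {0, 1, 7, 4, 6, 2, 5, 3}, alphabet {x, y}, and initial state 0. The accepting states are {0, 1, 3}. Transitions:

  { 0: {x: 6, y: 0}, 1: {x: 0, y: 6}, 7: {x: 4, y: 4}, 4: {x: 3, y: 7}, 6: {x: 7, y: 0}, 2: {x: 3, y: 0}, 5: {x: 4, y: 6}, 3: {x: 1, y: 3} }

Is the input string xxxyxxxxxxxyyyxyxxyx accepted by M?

Yes

start at 0
read 'x': 0 → 6
read 'x': 6 → 7
read 'x': 7 → 4
read 'y': 4 → 7
read 'x': 7 → 4
read 'x': 4 → 3
read 'x': 3 → 1
read 'x': 1 → 0
read 'x': 0 → 6
read 'x': 6 → 7
read 'x': 7 → 4
read 'y': 4 → 7
read 'y': 7 → 4
read 'y': 4 → 7
read 'x': 7 → 4
read 'y': 4 → 7
read 'x': 7 → 4
read 'x': 4 → 3
read 'y': 3 → 3
read 'x': 3 → 1
End state 1 is accepting.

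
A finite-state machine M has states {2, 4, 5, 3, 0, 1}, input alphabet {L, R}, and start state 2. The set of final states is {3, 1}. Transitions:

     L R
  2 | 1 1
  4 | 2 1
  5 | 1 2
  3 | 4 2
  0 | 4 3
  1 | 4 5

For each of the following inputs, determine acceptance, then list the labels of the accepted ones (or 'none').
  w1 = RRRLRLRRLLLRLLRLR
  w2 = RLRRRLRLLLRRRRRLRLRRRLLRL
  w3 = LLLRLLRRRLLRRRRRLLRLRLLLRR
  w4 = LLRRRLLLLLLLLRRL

w1: Trace: 2 -R-> 1 -R-> 5 -R-> 2 -L-> 1 -R-> 5 -L-> 1 -R-> 5 -R-> 2 -L-> 1 -L-> 4 -L-> 2 -R-> 1 -L-> 4 -L-> 2 -R-> 1 -L-> 4 -R-> 1  → end 1, accepted
w2: Trace: 2 -R-> 1 -L-> 4 -R-> 1 -R-> 5 -R-> 2 -L-> 1 -R-> 5 -L-> 1 -L-> 4 -L-> 2 -R-> 1 -R-> 5 -R-> 2 -R-> 1 -R-> 5 -L-> 1 -R-> 5 -L-> 1 -R-> 5 -R-> 2 -R-> 1 -L-> 4 -L-> 2 -R-> 1 -L-> 4  → end 4, rejected
w3: Trace: 2 -L-> 1 -L-> 4 -L-> 2 -R-> 1 -L-> 4 -L-> 2 -R-> 1 -R-> 5 -R-> 2 -L-> 1 -L-> 4 -R-> 1 -R-> 5 -R-> 2 -R-> 1 -R-> 5 -L-> 1 -L-> 4 -R-> 1 -L-> 4 -R-> 1 -L-> 4 -L-> 2 -L-> 1 -R-> 5 -R-> 2  → end 2, rejected
w4: Trace: 2 -L-> 1 -L-> 4 -R-> 1 -R-> 5 -R-> 2 -L-> 1 -L-> 4 -L-> 2 -L-> 1 -L-> 4 -L-> 2 -L-> 1 -L-> 4 -R-> 1 -R-> 5 -L-> 1  → end 1, accepted

w1, w4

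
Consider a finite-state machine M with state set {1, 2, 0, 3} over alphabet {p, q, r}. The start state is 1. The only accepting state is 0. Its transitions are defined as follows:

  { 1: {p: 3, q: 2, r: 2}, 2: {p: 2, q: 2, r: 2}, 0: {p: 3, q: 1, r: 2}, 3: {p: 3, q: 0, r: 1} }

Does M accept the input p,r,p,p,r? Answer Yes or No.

No

Trace: 1 -p-> 3 -r-> 1 -p-> 3 -p-> 3 -r-> 1
End state 1 is not accepting.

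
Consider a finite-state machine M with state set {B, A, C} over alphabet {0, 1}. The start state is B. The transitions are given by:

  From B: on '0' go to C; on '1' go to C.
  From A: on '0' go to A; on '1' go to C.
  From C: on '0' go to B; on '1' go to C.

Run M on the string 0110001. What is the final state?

C

start at B
read '0': B → C
read '1': C → C
read '1': C → C
read '0': C → B
read '0': B → C
read '0': C → B
read '1': B → C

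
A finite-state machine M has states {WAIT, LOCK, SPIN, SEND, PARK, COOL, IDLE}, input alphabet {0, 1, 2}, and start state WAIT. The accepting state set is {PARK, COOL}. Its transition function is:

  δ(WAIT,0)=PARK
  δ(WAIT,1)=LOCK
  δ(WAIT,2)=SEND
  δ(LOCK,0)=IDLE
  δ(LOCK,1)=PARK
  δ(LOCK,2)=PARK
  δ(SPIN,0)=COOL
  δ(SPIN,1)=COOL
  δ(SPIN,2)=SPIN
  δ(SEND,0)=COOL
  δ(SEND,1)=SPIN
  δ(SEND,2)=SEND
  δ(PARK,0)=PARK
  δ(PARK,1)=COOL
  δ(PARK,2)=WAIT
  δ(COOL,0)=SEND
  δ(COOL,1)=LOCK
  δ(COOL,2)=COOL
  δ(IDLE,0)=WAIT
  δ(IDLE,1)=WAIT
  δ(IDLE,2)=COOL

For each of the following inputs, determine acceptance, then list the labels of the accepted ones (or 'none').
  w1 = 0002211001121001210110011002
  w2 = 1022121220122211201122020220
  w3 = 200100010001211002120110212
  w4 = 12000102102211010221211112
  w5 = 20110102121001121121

w1: WAIT → PARK → PARK → PARK → WAIT → SEND → SPIN → COOL → SEND → COOL → LOCK → PARK → WAIT → LOCK → IDLE → WAIT → LOCK → PARK → COOL → SEND → SPIN → COOL → SEND → COOL → LOCK → PARK → PARK → PARK → WAIT  → end WAIT, rejected
w2: WAIT → LOCK → IDLE → COOL → COOL → LOCK → PARK → COOL → COOL → COOL → SEND → SPIN → SPIN → SPIN → SPIN → COOL → LOCK → PARK → PARK → COOL → LOCK → PARK → WAIT → PARK → WAIT → PARK → WAIT → SEND → COOL  → end COOL, accepted
w3: WAIT → SEND → COOL → SEND → SPIN → COOL → SEND → COOL → LOCK → IDLE → WAIT → PARK → COOL → COOL → LOCK → PARK → PARK → PARK → WAIT → LOCK → PARK → PARK → COOL → LOCK → IDLE → COOL → LOCK → PARK  → end PARK, accepted
w4: WAIT → LOCK → PARK → PARK → PARK → PARK → COOL → SEND → SEND → SPIN → COOL → COOL → COOL → LOCK → PARK → PARK → COOL → SEND → SEND → SEND → SPIN → SPIN → COOL → LOCK → PARK → COOL → COOL  → end COOL, accepted
w5: WAIT → SEND → COOL → LOCK → PARK → PARK → COOL → SEND → SEND → SPIN → SPIN → COOL → SEND → COOL → LOCK → PARK → WAIT → LOCK → PARK → WAIT → LOCK  → end LOCK, rejected

w2, w3, w4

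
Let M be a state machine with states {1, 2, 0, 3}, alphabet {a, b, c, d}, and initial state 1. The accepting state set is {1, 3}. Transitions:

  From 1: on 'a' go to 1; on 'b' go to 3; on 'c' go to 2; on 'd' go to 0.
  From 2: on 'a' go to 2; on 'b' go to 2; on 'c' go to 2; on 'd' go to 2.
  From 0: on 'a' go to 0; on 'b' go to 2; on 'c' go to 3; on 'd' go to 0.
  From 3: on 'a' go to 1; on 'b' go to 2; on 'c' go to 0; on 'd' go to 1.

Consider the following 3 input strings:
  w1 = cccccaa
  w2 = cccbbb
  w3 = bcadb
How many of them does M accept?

0

w1: 1 → 2 → 2 → 2 → 2 → 2 → 2 → 2  → end 2, rejected
w2: 1 → 2 → 2 → 2 → 2 → 2 → 2  → end 2, rejected
w3: 1 → 3 → 0 → 0 → 0 → 2  → end 2, rejected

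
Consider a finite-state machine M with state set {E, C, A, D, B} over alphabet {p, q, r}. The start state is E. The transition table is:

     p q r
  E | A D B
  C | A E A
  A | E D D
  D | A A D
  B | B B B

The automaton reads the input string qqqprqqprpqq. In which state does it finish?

start at E
read 'q': E → D
read 'q': D → A
read 'q': A → D
read 'p': D → A
read 'r': A → D
read 'q': D → A
read 'q': A → D
read 'p': D → A
read 'r': A → D
read 'p': D → A
read 'q': A → D
read 'q': D → A

A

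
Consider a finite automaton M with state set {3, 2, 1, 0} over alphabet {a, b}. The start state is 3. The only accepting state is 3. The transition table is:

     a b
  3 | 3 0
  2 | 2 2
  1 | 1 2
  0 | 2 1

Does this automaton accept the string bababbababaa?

Trace: 3 -b-> 0 -a-> 2 -b-> 2 -a-> 2 -b-> 2 -b-> 2 -a-> 2 -b-> 2 -a-> 2 -b-> 2 -a-> 2 -a-> 2
End state 2 is not accepting.

No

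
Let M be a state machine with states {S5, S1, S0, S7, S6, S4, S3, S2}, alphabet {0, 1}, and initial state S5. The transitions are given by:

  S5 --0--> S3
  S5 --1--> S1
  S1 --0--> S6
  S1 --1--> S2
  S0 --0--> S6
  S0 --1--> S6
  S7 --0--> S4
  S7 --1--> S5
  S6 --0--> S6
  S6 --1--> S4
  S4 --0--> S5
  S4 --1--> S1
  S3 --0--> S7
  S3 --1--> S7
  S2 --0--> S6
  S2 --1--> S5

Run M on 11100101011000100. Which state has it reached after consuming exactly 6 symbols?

S5

S5 → S1 → S2 → S5 → S3 → S7 → S5
After 6 symbols: S5.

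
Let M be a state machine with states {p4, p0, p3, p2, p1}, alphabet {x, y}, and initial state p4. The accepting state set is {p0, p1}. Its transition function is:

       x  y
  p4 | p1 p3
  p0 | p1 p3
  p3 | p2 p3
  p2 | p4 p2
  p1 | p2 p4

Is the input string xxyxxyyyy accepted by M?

Trace: p4 -x-> p1 -x-> p2 -y-> p2 -x-> p4 -x-> p1 -y-> p4 -y-> p3 -y-> p3 -y-> p3
End state p3 is not accepting.

No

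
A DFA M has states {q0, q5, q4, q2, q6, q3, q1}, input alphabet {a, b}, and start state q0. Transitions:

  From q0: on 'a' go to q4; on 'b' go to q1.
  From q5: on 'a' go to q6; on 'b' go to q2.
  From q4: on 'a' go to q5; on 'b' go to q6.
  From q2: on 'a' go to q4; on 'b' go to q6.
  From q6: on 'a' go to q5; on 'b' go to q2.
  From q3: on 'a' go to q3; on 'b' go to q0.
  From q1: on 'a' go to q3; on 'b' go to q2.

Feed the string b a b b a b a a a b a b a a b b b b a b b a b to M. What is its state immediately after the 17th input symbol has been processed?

q0 → q1 → q3 → q0 → q1 → q3 → q0 → q4 → q5 → q6 → q2 → q4 → q6 → q5 → q6 → q2 → q6 → q2
After 17 symbols: q2.

q2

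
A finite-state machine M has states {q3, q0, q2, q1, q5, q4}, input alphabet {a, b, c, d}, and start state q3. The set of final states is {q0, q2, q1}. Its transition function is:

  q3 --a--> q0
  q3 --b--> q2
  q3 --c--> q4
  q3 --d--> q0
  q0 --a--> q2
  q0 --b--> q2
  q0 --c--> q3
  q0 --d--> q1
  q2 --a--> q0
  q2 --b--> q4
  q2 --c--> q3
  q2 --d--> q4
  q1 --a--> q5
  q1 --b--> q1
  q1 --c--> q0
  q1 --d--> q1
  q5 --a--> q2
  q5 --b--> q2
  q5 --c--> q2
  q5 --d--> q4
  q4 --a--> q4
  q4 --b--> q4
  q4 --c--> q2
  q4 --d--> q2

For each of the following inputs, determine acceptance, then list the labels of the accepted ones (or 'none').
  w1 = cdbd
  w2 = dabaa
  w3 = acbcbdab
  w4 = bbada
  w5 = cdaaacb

w1: q3 → q4 → q2 → q4 → q2  → end q2, accepted
w2: q3 → q0 → q2 → q4 → q4 → q4  → end q4, rejected
w3: q3 → q0 → q3 → q2 → q3 → q2 → q4 → q4 → q4  → end q4, rejected
w4: q3 → q2 → q4 → q4 → q2 → q0  → end q0, accepted
w5: q3 → q4 → q2 → q0 → q2 → q0 → q3 → q2  → end q2, accepted

w1, w4, w5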